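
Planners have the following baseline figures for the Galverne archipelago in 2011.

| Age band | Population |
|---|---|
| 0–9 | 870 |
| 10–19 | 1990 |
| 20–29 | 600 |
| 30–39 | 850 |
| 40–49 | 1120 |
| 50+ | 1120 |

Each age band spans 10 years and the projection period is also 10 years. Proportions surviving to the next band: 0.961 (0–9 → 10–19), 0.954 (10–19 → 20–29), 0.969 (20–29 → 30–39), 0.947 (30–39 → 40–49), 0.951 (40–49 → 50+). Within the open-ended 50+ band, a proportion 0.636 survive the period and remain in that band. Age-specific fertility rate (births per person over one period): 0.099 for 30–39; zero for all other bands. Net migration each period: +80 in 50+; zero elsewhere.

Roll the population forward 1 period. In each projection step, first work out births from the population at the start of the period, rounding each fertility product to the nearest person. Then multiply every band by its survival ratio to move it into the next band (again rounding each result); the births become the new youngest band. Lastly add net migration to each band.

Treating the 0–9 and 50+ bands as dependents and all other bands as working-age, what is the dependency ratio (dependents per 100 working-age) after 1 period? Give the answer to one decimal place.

47.1

Let band 1 be 0–9 through band 6 = 50+.
[period 1]
Births: 850 × 0.099 = 84
Band 2: 870 × 0.961 = 836
Band 3: 1990 × 0.954 = 1898
Band 4: 600 × 0.969 = 581
Band 5: 850 × 0.947 = 805
Band 6: 1120 × 0.951 + 1120 × 0.636 = 1065 + 712 = 1777
Net migration: Band 6 + 80 → 1857
End of period: [84, 836, 1898, 581, 805, 1857]
Dependents (band 0–9 + band 50+) = 84 + 1857 = 1941; working-age = 4120; ratio = 1941/4120 × 100 = 47.1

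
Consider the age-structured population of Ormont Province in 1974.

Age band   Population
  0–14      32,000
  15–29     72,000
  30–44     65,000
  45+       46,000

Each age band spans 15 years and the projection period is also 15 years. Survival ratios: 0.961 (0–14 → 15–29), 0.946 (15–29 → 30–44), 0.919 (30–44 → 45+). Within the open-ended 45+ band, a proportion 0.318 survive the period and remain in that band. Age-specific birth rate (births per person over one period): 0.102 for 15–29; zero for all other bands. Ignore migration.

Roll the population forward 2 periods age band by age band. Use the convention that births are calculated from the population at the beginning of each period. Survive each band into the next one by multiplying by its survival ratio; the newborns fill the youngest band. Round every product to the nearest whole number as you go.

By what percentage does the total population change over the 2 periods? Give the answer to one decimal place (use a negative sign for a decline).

Period 1:
Births: 72000 * 0.102 = 7344
15–29: 32000 * 0.961 = 30752
30–44: 72000 * 0.946 = 68112
45+: 65000 * 0.919 + 46000 * 0.318 = 59735 + 14628 = 74363
→ [7344, 30752, 68112, 74363]
Period 2:
Births: 30752 * 0.102 = 3137
15–29: 7344 * 0.961 = 7058
30–44: 30752 * 0.946 = 29091
45+: 68112 * 0.919 + 74363 * 0.318 = 62595 + 23647 = 86242
→ [3137, 7058, 29091, 86242]
Total: 215000 → 125528; change = -89472; percentage change = -41.6%

-41.6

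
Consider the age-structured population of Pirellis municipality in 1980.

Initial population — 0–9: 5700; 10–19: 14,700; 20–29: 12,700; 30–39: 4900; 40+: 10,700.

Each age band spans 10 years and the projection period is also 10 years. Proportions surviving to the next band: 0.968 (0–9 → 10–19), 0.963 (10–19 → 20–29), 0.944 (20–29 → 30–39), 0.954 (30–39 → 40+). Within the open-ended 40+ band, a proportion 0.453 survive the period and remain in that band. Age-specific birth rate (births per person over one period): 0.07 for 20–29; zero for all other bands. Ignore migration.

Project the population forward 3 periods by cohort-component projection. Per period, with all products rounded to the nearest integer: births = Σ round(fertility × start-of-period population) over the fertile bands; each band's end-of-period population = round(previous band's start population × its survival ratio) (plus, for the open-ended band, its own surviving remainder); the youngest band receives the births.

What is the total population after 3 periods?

Let band 1 be 0–9 through band 5 = 40+.
Period 1.
Births: 12700 × 0.07 = 889
Band 2: 5700 × 0.968 = 5518
Band 3: 14700 × 0.963 = 14156
Band 4: 12700 × 0.944 = 11989
Band 5: 4900 × 0.954 + 10700 × 0.453 = 4675 + 4847 = 9522
End of period: [889, 5518, 14156, 11989, 9522]
Period 2.
Births: 14156 × 0.07 = 991
Band 2: 889 × 0.968 = 861
Band 3: 5518 × 0.963 = 5314
Band 4: 14156 × 0.944 = 13363
Band 5: 11989 × 0.954 + 9522 × 0.453 = 11438 + 4313 = 15751
End of period: [991, 861, 5314, 13363, 15751]
Period 3.
Births: 5314 × 0.07 = 372
Band 2: 991 × 0.968 = 959
Band 3: 861 × 0.963 = 829
Band 4: 5314 × 0.944 = 5016
Band 5: 13363 × 0.954 + 15751 × 0.453 = 12748 + 7135 = 19883
End of period: [372, 959, 829, 5016, 19883]
Total after period 3: 372 + 959 + 829 + 5016 + 19883 = 27059

27059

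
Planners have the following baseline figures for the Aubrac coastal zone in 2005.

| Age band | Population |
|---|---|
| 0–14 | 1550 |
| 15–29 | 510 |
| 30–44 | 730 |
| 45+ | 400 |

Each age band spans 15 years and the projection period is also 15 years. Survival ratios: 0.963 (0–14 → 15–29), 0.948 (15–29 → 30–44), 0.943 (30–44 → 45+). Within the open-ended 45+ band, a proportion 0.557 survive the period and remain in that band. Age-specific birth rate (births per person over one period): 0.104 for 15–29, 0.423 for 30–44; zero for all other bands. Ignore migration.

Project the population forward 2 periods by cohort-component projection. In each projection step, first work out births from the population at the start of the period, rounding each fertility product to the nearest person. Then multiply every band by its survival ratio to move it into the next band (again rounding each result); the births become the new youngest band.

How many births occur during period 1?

362

Period 1:
Births: 510 × 0.104 = 53 ; 730 × 0.423 = 309 → 362
15–29: 1550 × 0.963 = 1493
30–44: 510 × 0.948 = 483
45+: 730 × 0.943 + 400 × 0.557 = 688 + 223 = 911
Population now: 0–14=362, 15–29=1493, 30–44=483, 45+=911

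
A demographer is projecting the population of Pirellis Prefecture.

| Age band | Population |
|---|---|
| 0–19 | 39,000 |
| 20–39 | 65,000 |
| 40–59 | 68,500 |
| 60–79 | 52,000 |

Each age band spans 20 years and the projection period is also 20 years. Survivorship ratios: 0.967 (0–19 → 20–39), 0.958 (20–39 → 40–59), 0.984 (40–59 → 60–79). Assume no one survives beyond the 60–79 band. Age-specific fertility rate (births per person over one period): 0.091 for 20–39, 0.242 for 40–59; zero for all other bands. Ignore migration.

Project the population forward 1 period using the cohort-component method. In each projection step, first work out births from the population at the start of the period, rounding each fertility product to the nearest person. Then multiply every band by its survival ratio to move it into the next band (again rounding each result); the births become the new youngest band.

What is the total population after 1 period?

189879

(Bands numbered youngest = 1 to oldest = 4.)
Period 1:
Births: 65000 × 0.091 = 5915, 68500 × 0.242 = 16577 → total 22492
Band 2: 39000 × 0.967 = 37713
Band 3: 65000 × 0.958 = 62270
Band 4: 68500 × 0.984 = 67404
Giving 22492 / 37713 / 62270 / 67404.
Total after period 1: 22492 + 37713 + 62270 + 67404 = 189879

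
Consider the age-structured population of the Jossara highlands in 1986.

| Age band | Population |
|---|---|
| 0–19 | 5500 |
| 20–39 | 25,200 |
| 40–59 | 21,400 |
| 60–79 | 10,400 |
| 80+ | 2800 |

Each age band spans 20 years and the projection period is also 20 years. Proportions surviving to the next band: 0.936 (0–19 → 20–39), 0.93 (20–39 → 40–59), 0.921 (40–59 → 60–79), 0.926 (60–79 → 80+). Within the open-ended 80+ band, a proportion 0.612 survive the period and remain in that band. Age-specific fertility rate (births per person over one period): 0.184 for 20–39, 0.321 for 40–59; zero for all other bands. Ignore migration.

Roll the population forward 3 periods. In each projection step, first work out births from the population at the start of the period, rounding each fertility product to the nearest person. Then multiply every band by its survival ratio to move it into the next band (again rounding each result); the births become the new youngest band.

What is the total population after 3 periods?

61280

Period 1.
Births: 25200 * 0.184 = 4637 ; 21400 * 0.321 = 6869 → total 11506
20–39: 5500 * 0.936 = 5148
40–59: 25200 * 0.93 = 23436
60–79: 21400 * 0.921 = 19709
80+: 10400 * 0.926 + 2800 * 0.612 = 9630 + 1714 = 11344
Population now: 0–19=11506, 20–39=5148, 40–59=23436, 60–79=19709, 80+=11344
Period 2.
Births: 5148 * 0.184 = 947 ; 23436 * 0.321 = 7523 → total 8470
20–39: 11506 * 0.936 = 10770
40–59: 5148 * 0.93 = 4788
60–79: 23436 * 0.921 = 21585
80+: 19709 * 0.926 + 11344 * 0.612 = 18251 + 6943 = 25194
Population now: 0–19=8470, 20–39=10770, 40–59=4788, 60–79=21585, 80+=25194
Period 3.
Births: 10770 * 0.184 = 1982 ; 4788 * 0.321 = 1537 → total 3519
20–39: 8470 * 0.936 = 7928
40–59: 10770 * 0.93 = 10016
60–79: 4788 * 0.921 = 4410
80+: 21585 * 0.926 + 25194 * 0.612 = 19988 + 15419 = 35407
Population now: 0–19=3519, 20–39=7928, 40–59=10016, 60–79=4410, 80+=35407
Total after period 3: 3519 + 7928 + 10016 + 4410 + 35407 = 61280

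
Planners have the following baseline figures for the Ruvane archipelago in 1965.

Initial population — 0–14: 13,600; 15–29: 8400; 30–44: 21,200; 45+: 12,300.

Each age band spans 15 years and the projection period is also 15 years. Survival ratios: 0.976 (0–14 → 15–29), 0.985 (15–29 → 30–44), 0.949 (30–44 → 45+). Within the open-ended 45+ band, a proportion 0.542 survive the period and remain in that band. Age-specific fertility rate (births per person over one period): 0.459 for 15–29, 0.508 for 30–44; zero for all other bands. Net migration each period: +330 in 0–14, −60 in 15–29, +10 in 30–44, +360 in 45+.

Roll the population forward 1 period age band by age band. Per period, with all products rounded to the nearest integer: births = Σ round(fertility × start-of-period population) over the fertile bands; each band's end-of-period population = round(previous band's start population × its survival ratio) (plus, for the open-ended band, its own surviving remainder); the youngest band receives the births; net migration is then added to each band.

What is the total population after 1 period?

63600

Period 1.
Births: 8400 × 0.459 = 3856  |  21200 × 0.508 = 10770 → total 14626
15–29: 13600 × 0.976 = 13274
30–44: 8400 × 0.985 = 8274
45+: 21200 × 0.949 + 12300 × 0.542 = 20119 + 6667 = 26786
Net migration: 0–14 + 330 → 14956; 15–29 − 60 → 13214; 30–44 + 10 → 8284; 45+ + 360 → 27146
→ [14956, 13214, 8284, 27146]
Total after period 1: 14956 + 13214 + 8284 + 27146 = 63600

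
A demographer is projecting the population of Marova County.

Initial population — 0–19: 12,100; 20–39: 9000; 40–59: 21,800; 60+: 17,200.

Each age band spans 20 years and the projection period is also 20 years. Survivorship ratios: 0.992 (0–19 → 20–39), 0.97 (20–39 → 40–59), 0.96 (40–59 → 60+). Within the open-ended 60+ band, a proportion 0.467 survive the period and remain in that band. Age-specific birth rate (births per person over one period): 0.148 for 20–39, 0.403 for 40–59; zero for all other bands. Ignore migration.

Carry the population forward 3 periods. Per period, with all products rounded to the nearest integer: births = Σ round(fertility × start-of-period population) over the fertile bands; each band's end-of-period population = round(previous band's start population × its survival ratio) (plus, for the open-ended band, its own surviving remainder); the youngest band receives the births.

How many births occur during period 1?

10117

Period 1:
Births: 9000 × 0.148 = 1332 ; 21800 × 0.403 = 8785 — total 10117
20–39: 12100 × 0.992 = 12003
40–59: 9000 × 0.97 = 8730
60+: 21800 × 0.96 + 17200 × 0.467 = 20928 + 8032 = 28960
Population now: 0–19=10117, 20–39=12003, 40–59=8730, 60+=28960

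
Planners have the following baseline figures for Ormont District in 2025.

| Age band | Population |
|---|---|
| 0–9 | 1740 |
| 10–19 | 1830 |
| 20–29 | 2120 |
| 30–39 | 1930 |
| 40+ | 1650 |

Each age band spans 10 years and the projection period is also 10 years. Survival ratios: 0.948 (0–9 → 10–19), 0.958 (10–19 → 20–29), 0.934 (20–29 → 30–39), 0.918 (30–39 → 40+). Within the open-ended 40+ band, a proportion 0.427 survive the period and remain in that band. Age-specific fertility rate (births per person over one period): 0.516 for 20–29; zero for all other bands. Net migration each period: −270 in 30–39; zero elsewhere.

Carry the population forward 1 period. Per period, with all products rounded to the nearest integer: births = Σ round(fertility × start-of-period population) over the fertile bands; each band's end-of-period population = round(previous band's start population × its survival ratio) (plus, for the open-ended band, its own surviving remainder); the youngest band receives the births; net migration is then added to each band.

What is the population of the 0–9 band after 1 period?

1094

Period 1.
Births: 2120 × 0.516 = 1094
10–19: 1740 × 0.948 = 1650
20–29: 1830 × 0.958 = 1753
30–39: 2120 × 0.934 = 1980
40+: 1930 × 0.918 + 1650 × 0.427 = 1772 + 705 = 2477
Net migration: 30–39 − 270 → 1710
Giving 1094 / 1650 / 1753 / 1710 / 2477.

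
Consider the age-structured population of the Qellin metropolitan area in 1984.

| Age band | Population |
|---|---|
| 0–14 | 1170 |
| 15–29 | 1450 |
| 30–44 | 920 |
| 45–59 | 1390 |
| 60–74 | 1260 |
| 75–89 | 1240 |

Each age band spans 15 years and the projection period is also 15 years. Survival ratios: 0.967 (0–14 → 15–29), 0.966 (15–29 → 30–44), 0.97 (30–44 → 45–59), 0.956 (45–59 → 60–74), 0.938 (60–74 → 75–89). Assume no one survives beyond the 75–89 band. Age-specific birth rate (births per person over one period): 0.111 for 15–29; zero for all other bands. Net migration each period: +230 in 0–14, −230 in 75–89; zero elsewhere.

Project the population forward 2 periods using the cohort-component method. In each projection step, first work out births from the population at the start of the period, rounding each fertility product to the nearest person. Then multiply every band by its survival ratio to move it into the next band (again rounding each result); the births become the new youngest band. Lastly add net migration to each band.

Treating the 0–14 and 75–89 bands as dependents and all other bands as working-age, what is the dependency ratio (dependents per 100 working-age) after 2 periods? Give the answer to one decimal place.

Call the bands 1 to 6, youngest first.
[period 1]
Births: 1450 × 0.111 = 161
Band 2: 1170 × 0.967 = 1131
Band 3: 1450 × 0.966 = 1401
Band 4: 920 × 0.97 = 892
Band 5: 1390 × 0.956 = 1329
Band 6: 1260 × 0.938 = 1182
Net migration: Band 1 + 230 → 391; Band 6 − 230 → 952
→ [391, 1131, 1401, 892, 1329, 952]
[period 2]
Births: 1131 × 0.111 = 126
Band 2: 391 × 0.967 = 378
Band 3: 1131 × 0.966 = 1093
Band 4: 1401 × 0.97 = 1359
Band 5: 892 × 0.956 = 853
Band 6: 1329 × 0.938 = 1247
Net migration: Band 1 + 230 → 356; Band 6 − 230 → 1017
→ [356, 378, 1093, 1359, 853, 1017]
Dependents (band 0–14 + band 75–89) = 356 + 1017 = 1373; working-age = 3683; ratio = 1373/3683 × 100 = 37.3

37.3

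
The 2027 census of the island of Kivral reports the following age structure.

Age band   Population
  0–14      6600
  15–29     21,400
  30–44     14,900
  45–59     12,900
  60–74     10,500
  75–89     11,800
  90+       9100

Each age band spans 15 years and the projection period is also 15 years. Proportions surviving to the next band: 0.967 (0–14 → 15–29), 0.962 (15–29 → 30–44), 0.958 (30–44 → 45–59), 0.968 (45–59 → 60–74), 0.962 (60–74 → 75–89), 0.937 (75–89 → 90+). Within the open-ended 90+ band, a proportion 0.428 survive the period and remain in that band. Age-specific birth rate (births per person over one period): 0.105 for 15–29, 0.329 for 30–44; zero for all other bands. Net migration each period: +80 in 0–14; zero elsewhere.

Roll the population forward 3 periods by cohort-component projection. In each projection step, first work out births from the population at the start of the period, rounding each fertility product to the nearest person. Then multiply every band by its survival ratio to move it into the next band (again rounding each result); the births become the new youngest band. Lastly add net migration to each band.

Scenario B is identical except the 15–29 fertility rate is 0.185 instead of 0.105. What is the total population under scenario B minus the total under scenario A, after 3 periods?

2953

Period 1.
Births: 21400 * 0.105 = 2247  |  14900 * 0.329 = 4902 → 7149
15–29: 6600 * 0.967 = 6382
30–44: 21400 * 0.962 = 20587
45–59: 14900 * 0.958 = 14274
60–74: 12900 * 0.968 = 12487
75–89: 10500 * 0.962 = 10101
90+: 11800 * 0.937 + 9100 * 0.428 = 11057 + 3895 = 14952
Net migration: 0–14 + 80 → 7229
Giving 7229 / 6382 / 20587 / 14274 / 12487 / 10101 / 14952.
Period 2.
Births: 6382 * 0.105 = 670  |  20587 * 0.329 = 6773 → 7443
15–29: 7229 * 0.967 = 6990
30–44: 6382 * 0.962 = 6139
45–59: 20587 * 0.958 = 19722
60–74: 14274 * 0.968 = 13817
75–89: 12487 * 0.962 = 12012
90+: 10101 * 0.937 + 14952 * 0.428 = 9465 + 6399 = 15864
Net migration: 0–14 + 80 → 7523
Giving 7523 / 6990 / 6139 / 19722 / 13817 / 12012 / 15864.
Period 3.
Births: 6990 * 0.105 = 734  |  6139 * 0.329 = 2020 → 2754
15–29: 7523 * 0.967 = 7275
30–44: 6990 * 0.962 = 6724
45–59: 6139 * 0.958 = 5881
60–74: 19722 * 0.968 = 19091
75–89: 13817 * 0.962 = 13292
90+: 12012 * 0.937 + 15864 * 0.428 = 11255 + 6790 = 18045
Net migration: 0–14 + 80 → 2834
Giving 2834 / 7275 / 6724 / 5881 / 19091 / 13292 / 18045.
Scenario A total after 3 periods: 73142
Scenario B projection —
Period 1.
Births: 21400 * 0.185 = 3959  |  14900 * 0.329 = 4902 → 8861
15–29: 6600 * 0.967 = 6382
30–44: 21400 * 0.962 = 20587
45–59: 14900 * 0.958 = 14274
60–74: 12900 * 0.968 = 12487
75–89: 10500 * 0.962 = 10101
90+: 11800 * 0.937 + 9100 * 0.428 = 11057 + 3895 = 14952
Net migration: 0–14 + 80 → 8941
Giving 8941 / 6382 / 20587 / 14274 / 12487 / 10101 / 14952.
Period 2.
Births: 6382 * 0.185 = 1181  |  20587 * 0.329 = 6773 → 7954
15–29: 8941 * 0.967 = 8646
30–44: 6382 * 0.962 = 6139
45–59: 20587 * 0.958 = 19722
60–74: 14274 * 0.968 = 13817
75–89: 12487 * 0.962 = 12012
90+: 10101 * 0.937 + 14952 * 0.428 = 9465 + 6399 = 15864
Net migration: 0–14 + 80 → 8034
Giving 8034 / 8646 / 6139 / 19722 / 13817 / 12012 / 15864.
Period 3.
Births: 8646 * 0.185 = 1600  |  6139 * 0.329 = 2020 → 3620
15–29: 8034 * 0.967 = 7769
30–44: 8646 * 0.962 = 8317
45–59: 6139 * 0.958 = 5881
60–74: 19722 * 0.968 = 19091
75–89: 13817 * 0.962 = 13292
90+: 12012 * 0.937 + 15864 * 0.428 = 11255 + 6790 = 18045
Net migration: 0–14 + 80 → 3700
Giving 3700 / 7769 / 8317 / 5881 / 19091 / 13292 / 18045.
Scenario B total after 3 periods: 76095
Difference B − A = 76095 − 73142 = 2953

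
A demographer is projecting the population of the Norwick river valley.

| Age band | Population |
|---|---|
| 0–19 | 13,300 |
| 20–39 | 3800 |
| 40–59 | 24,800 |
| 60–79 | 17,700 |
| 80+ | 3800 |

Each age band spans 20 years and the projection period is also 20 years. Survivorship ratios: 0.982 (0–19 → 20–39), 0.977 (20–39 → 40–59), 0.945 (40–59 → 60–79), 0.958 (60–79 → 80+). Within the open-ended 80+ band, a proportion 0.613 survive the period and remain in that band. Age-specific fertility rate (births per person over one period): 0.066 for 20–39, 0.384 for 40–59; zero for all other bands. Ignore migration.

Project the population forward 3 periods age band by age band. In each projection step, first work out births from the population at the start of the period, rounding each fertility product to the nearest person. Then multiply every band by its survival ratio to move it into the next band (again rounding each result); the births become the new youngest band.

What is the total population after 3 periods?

53588

Let group 1 be 0–19 through group 5 = 80+.
Period 1:
Births: 3800 * 0.066 = 251  |  24800 * 0.384 = 9523 → 9774
Group 2: 13300 * 0.982 = 13061
Group 3: 3800 * 0.977 = 3713
Group 4: 24800 * 0.945 = 23436
Group 5: 17700 * 0.958 + 3800 * 0.613 = 16957 + 2329 = 19286
End of period: [9774, 13061, 3713, 23436, 19286]
Period 2:
Births: 13061 * 0.066 = 862  |  3713 * 0.384 = 1426 → 2288
Group 2: 9774 * 0.982 = 9598
Group 3: 13061 * 0.977 = 12761
Group 4: 3713 * 0.945 = 3509
Group 5: 23436 * 0.958 + 19286 * 0.613 = 22452 + 11822 = 34274
End of period: [2288, 9598, 12761, 3509, 34274]
Period 3:
Births: 9598 * 0.066 = 633  |  12761 * 0.384 = 4900 → 5533
Group 2: 2288 * 0.982 = 2247
Group 3: 9598 * 0.977 = 9377
Group 4: 12761 * 0.945 = 12059
Group 5: 3509 * 0.958 + 34274 * 0.613 = 3362 + 21010 = 24372
End of period: [5533, 2247, 9377, 12059, 24372]
Total after period 3: 5533 + 2247 + 9377 + 12059 + 24372 = 53588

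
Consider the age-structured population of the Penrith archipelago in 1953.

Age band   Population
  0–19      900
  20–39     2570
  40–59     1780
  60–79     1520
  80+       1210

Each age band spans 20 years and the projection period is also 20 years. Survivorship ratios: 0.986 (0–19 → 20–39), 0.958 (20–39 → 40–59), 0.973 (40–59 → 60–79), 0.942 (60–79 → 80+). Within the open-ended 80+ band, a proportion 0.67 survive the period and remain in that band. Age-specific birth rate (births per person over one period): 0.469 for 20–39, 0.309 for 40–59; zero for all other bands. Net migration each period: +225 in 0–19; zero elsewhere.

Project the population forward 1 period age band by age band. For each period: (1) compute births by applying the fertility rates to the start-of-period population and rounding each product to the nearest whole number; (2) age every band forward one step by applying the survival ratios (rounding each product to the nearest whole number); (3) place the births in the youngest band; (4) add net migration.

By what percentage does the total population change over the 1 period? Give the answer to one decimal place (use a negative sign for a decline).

16.6

Period 1.
Births: 2570 × 0.469 = 1205, 1780 × 0.309 = 550 — total 1755
20–39: 900 × 0.986 = 887
40–59: 2570 × 0.958 = 2462
60–79: 1780 × 0.973 = 1732
80+: 1520 × 0.942 + 1210 × 0.67 = 1432 + 811 = 2243
Net migration: 0–19 + 225 → 1980
→ [1980, 887, 2462, 1732, 2243]
Total: 7980 → 9304; change = 1324; percentage change = 16.6%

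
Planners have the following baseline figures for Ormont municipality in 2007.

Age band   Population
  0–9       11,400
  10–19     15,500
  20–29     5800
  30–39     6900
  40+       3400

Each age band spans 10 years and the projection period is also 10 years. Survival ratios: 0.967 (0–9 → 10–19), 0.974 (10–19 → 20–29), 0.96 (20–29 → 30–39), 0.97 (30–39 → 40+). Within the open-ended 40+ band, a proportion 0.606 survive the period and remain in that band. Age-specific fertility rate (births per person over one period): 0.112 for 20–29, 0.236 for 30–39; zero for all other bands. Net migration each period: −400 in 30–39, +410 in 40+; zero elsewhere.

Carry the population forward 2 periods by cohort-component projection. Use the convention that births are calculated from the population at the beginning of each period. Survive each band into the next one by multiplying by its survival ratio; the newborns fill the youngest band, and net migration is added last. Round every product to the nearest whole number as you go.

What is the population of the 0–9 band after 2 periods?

[period 1]
Births: 5800 × 0.112 = 650 ; 6900 × 0.236 = 1628 ⇒ total 2278
10–19: 11400 × 0.967 = 11024
20–29: 15500 × 0.974 = 15097
30–39: 5800 × 0.96 = 5568
40+: 6900 × 0.97 + 3400 × 0.606 = 6693 + 2060 = 8753
Net migration: 30–39 − 400 → 5168; 40+ + 410 → 9163
Giving 2278 / 11024 / 15097 / 5168 / 9163.
[period 2]
Births: 15097 × 0.112 = 1691 ; 5168 × 0.236 = 1220 ⇒ total 2911
10–19: 2278 × 0.967 = 2203
20–29: 11024 × 0.974 = 10737
30–39: 15097 × 0.96 = 14493
40+: 5168 × 0.97 + 9163 × 0.606 = 5013 + 5553 = 10566
Net migration: 30–39 − 400 → 14093; 40+ + 410 → 10976
Giving 2911 / 2203 / 10737 / 14093 / 10976.

2911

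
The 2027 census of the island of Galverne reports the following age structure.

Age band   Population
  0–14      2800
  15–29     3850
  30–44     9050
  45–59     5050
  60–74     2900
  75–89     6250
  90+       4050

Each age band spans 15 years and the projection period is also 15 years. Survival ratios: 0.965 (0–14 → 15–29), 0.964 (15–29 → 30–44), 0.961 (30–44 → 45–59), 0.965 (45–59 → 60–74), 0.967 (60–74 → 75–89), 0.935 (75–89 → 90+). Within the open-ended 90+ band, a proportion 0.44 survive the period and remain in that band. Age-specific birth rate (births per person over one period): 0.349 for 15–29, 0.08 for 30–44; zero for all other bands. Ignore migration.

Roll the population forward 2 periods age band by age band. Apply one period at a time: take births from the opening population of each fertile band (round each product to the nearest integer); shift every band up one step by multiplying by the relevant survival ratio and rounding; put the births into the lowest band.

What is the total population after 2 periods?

— Period 1 —
Births: 3850 * 0.349 = 1344 ; 9050 * 0.08 = 724 → 2068
15–29: 2800 * 0.965 = 2702
30–44: 3850 * 0.964 = 3711
45–59: 9050 * 0.961 = 8697
60–74: 5050 * 0.965 = 4873
75–89: 2900 * 0.967 = 2804
90+: 6250 * 0.935 + 4050 * 0.44 = 5844 + 1782 = 7626
End of period: [2068, 2702, 3711, 8697, 4873, 2804, 7626]
— Period 2 —
Births: 2702 * 0.349 = 943 ; 3711 * 0.08 = 297 → 1240
15–29: 2068 * 0.965 = 1996
30–44: 2702 * 0.964 = 2605
45–59: 3711 * 0.961 = 3566
60–74: 8697 * 0.965 = 8393
75–89: 4873 * 0.967 = 4712
90+: 2804 * 0.935 + 7626 * 0.44 = 2622 + 3355 = 5977
End of period: [1240, 1996, 2605, 3566, 8393, 4712, 5977]
Total after period 2: 1240 + 1996 + 2605 + 3566 + 8393 + 4712 + 5977 = 28489

28489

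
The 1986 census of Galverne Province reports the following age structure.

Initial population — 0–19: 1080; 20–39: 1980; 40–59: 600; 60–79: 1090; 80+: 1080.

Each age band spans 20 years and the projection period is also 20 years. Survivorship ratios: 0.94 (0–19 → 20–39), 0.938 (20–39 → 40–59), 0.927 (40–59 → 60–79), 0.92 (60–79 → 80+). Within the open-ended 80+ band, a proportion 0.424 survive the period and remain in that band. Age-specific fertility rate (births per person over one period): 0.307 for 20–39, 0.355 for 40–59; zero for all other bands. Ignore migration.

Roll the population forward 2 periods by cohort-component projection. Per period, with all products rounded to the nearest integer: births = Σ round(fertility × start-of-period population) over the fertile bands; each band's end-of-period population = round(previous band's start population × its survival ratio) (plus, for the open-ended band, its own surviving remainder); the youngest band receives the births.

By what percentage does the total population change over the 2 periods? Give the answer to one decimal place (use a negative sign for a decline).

-4.9

Period 1.
Births: 1980 * 0.307 = 608 ; 600 * 0.355 = 213 → 821
20–39: 1080 * 0.94 = 1015
40–59: 1980 * 0.938 = 1857
60–79: 600 * 0.927 = 556
80+: 1090 * 0.92 + 1080 * 0.424 = 1003 + 458 = 1461
Giving 821 / 1015 / 1857 / 556 / 1461.
Period 2.
Births: 1015 * 0.307 = 312 ; 1857 * 0.355 = 659 → 971
20–39: 821 * 0.94 = 772
40–59: 1015 * 0.938 = 952
60–79: 1857 * 0.927 = 1721
80+: 556 * 0.92 + 1461 * 0.424 = 512 + 619 = 1131
Giving 971 / 772 / 952 / 1721 / 1131.
Total: 5830 → 5547; change = -283; percentage change = -4.9%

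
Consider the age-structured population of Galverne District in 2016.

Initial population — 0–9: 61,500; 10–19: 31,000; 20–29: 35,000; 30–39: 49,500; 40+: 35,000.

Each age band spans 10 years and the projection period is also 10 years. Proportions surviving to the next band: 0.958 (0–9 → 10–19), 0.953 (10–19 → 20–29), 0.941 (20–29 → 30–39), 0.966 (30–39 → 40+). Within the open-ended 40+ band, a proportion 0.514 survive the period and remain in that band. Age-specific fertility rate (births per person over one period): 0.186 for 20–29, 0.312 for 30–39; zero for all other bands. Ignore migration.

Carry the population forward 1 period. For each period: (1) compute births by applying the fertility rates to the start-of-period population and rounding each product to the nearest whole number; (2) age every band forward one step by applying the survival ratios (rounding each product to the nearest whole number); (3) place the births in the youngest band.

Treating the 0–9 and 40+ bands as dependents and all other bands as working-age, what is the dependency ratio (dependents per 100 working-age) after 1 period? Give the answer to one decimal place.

72.3

Call the bands 1 to 5, youngest first.
After projecting period 1:
Births: 35000 × 0.186 = 6510, 49500 × 0.312 = 15444 ⇒ total 21954
Band 2: 61500 × 0.958 = 58917
Band 3: 31000 × 0.953 = 29543
Band 4: 35000 × 0.941 = 32935
Band 5: 49500 × 0.966 + 35000 × 0.514 = 47817 + 17990 = 65807
→ [21954, 58917, 29543, 32935, 65807]
Dependents (band 0–9 + band 40+) = 21954 + 65807 = 87761; working-age = 121395; ratio = 87761/121395 × 100 = 72.3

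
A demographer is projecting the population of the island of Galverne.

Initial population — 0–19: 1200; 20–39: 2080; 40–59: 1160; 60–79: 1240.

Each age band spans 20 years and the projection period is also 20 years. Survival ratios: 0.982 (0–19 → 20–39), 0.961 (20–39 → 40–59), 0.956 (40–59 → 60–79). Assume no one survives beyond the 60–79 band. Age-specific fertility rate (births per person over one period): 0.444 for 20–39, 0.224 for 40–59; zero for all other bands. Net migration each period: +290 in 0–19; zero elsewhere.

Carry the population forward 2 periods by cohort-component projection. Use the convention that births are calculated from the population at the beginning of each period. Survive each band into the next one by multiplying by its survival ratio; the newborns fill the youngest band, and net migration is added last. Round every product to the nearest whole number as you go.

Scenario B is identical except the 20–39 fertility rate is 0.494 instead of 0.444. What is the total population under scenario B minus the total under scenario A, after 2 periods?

162

Numbering the bands 1..4 from youngest to oldest:
Period 1:
Births: 2080 × 0.444 = 924, 1160 × 0.224 = 260 ⇒ total 1184
Band 2: 1200 × 0.982 = 1178
Band 3: 2080 × 0.961 = 1999
Band 4: 1160 × 0.956 = 1109
Net migration: Band 1 + 290 → 1474
End of period: [1474, 1178, 1999, 1109]
Period 2:
Births: 1178 × 0.444 = 523, 1999 × 0.224 = 448 ⇒ total 971
Band 2: 1474 × 0.982 = 1447
Band 3: 1178 × 0.961 = 1132
Band 4: 1999 × 0.956 = 1911
Net migration: Band 1 + 290 → 1261
End of period: [1261, 1447, 1132, 1911]
Scenario A total after 2 periods: 5751
Scenario B projection —
Period 1:
Births: 2080 × 0.494 = 1028, 1160 × 0.224 = 260 ⇒ total 1288
Band 2: 1200 × 0.982 = 1178
Band 3: 2080 × 0.961 = 1999
Band 4: 1160 × 0.956 = 1109
Net migration: Band 1 + 290 → 1578
End of period: [1578, 1178, 1999, 1109]
Period 2:
Births: 1178 × 0.494 = 582, 1999 × 0.224 = 448 ⇒ total 1030
Band 2: 1578 × 0.982 = 1550
Band 3: 1178 × 0.961 = 1132
Band 4: 1999 × 0.956 = 1911
Net migration: Band 1 + 290 → 1320
End of period: [1320, 1550, 1132, 1911]
Scenario B total after 2 periods: 5913
Difference B − A = 5913 − 5751 = 162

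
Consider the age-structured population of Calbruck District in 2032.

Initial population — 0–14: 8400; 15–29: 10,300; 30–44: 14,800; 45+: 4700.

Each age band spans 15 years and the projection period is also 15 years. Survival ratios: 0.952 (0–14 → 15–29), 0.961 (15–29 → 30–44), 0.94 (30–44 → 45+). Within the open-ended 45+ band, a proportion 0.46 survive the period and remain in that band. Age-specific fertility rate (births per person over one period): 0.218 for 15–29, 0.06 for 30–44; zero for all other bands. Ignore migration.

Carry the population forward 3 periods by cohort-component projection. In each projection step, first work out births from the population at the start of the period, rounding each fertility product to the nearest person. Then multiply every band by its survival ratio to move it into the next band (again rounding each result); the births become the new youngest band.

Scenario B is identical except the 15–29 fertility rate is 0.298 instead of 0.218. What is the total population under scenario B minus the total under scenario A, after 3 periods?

— Period 1 —
Births: 10300 * 0.218 = 2245  |  14800 * 0.06 = 888 — total 3133
15–29: 8400 * 0.952 = 7997
30–44: 10300 * 0.961 = 9898
45+: 14800 * 0.94 + 4700 * 0.46 = 13912 + 2162 = 16074
Population now: 0–14=3133, 15–29=7997, 30–44=9898, 45+=16074
— Period 2 —
Births: 7997 * 0.218 = 1743  |  9898 * 0.06 = 594 — total 2337
15–29: 3133 * 0.952 = 2983
30–44: 7997 * 0.961 = 7685
45+: 9898 * 0.94 + 16074 * 0.46 = 9304 + 7394 = 16698
Population now: 0–14=2337, 15–29=2983, 30–44=7685, 45+=16698
— Period 3 —
Births: 2983 * 0.218 = 650  |  7685 * 0.06 = 461 — total 1111
15–29: 2337 * 0.952 = 2225
30–44: 2983 * 0.961 = 2867
45+: 7685 * 0.94 + 16698 * 0.46 = 7224 + 7681 = 14905
Population now: 0–14=1111, 15–29=2225, 30–44=2867, 45+=14905
Scenario A total after 3 periods: 21108
Scenario B projection —
— Period 1 —
Births: 10300 * 0.298 = 3069  |  14800 * 0.06 = 888 — total 3957
15–29: 8400 * 0.952 = 7997
30–44: 10300 * 0.961 = 9898
45+: 14800 * 0.94 + 4700 * 0.46 = 13912 + 2162 = 16074
Population now: 0–14=3957, 15–29=7997, 30–44=9898, 45+=16074
— Period 2 —
Births: 7997 * 0.298 = 2383  |  9898 * 0.06 = 594 — total 2977
15–29: 3957 * 0.952 = 3767
30–44: 7997 * 0.961 = 7685
45+: 9898 * 0.94 + 16074 * 0.46 = 9304 + 7394 = 16698
Population now: 0–14=2977, 15–29=3767, 30–44=7685, 45+=16698
— Period 3 —
Births: 3767 * 0.298 = 1123  |  7685 * 0.06 = 461 — total 1584
15–29: 2977 * 0.952 = 2834
30–44: 3767 * 0.961 = 3620
45+: 7685 * 0.94 + 16698 * 0.46 = 7224 + 7681 = 14905
Population now: 0–14=1584, 15–29=2834, 30–44=3620, 45+=14905
Scenario B total after 3 periods: 22943
Difference B − A = 22943 − 21108 = 1835

1835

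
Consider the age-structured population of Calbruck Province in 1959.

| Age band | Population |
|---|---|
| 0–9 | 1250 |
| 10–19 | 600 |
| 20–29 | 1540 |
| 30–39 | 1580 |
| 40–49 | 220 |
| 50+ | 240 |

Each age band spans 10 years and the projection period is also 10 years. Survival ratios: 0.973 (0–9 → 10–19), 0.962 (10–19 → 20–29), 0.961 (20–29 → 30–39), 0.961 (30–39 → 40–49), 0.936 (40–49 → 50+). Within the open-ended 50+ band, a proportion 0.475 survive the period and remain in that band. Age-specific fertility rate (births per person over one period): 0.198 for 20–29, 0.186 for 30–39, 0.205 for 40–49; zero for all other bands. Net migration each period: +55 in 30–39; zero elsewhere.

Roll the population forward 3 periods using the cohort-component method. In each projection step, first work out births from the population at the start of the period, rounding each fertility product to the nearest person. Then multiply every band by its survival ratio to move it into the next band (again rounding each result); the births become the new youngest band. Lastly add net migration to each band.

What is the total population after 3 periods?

5834

Numbering the groups 1..6 from youngest to oldest:
Period 1.
Births: 1540 * 0.198 = 305  |  1580 * 0.186 = 294  |  220 * 0.205 = 45 → total 644
Group 2: 1250 * 0.973 = 1216
Group 3: 600 * 0.962 = 577
Group 4: 1540 * 0.961 = 1480
Group 5: 1580 * 0.961 = 1518
Group 6: 220 * 0.936 + 240 * 0.475 = 206 + 114 = 320
Net migration: Group 4 + 55 → 1535
Giving 644 / 1216 / 577 / 1535 / 1518 / 320.
Period 2.
Births: 577 * 0.198 = 114  |  1535 * 0.186 = 286  |  1518 * 0.205 = 311 → total 711
Group 2: 644 * 0.973 = 627
Group 3: 1216 * 0.962 = 1170
Group 4: 577 * 0.961 = 554
Group 5: 1535 * 0.961 = 1475
Group 6: 1518 * 0.936 + 320 * 0.475 = 1421 + 152 = 1573
Net migration: Group 4 + 55 → 609
Giving 711 / 627 / 1170 / 609 / 1475 / 1573.
Period 3.
Births: 1170 * 0.198 = 232  |  609 * 0.186 = 113  |  1475 * 0.205 = 302 → total 647
Group 2: 711 * 0.973 = 692
Group 3: 627 * 0.962 = 603
Group 4: 1170 * 0.961 = 1124
Group 5: 609 * 0.961 = 585
Group 6: 1475 * 0.936 + 1573 * 0.475 = 1381 + 747 = 2128
Net migration: Group 4 + 55 → 1179
Giving 647 / 692 / 603 / 1179 / 585 / 2128.
Total after period 3: 647 + 692 + 603 + 1179 + 585 + 2128 = 5834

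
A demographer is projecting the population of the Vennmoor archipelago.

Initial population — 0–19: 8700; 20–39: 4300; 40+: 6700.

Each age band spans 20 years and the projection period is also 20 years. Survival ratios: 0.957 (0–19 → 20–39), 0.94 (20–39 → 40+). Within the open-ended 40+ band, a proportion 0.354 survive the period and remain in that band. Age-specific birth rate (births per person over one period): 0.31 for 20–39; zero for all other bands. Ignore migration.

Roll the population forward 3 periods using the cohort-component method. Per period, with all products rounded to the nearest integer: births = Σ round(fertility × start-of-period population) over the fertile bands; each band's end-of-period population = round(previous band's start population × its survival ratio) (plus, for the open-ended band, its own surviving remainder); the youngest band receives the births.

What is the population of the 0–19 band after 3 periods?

(Groups numbered youngest = 1 to oldest = 3.)
Period 1:
Births: 4300 × 0.31 = 1333
Group 2: 8700 × 0.957 = 8326
Group 3: 4300 × 0.94 + 6700 × 0.354 = 4042 + 2372 = 6414
Giving 1333 / 8326 / 6414.
Period 2:
Births: 8326 × 0.31 = 2581
Group 2: 1333 × 0.957 = 1276
Group 3: 8326 × 0.94 + 6414 × 0.354 = 7826 + 2271 = 10097
Giving 2581 / 1276 / 10097.
Period 3:
Births: 1276 × 0.31 = 396
Group 2: 2581 × 0.957 = 2470
Group 3: 1276 × 0.94 + 10097 × 0.354 = 1199 + 3574 = 4773
Giving 396 / 2470 / 4773.

396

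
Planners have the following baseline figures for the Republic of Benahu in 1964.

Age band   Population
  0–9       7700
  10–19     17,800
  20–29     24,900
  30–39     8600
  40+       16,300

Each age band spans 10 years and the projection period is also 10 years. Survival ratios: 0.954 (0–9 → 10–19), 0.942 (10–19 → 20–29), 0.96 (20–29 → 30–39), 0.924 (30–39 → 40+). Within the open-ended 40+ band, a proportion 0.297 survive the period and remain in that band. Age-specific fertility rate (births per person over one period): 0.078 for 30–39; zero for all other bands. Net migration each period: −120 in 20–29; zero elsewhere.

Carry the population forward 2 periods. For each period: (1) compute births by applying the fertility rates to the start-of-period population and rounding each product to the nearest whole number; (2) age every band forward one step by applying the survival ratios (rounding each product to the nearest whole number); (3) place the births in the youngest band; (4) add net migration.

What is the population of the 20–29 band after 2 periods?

Numbering the groups 1..5 from youngest to oldest:
After projecting period 1:
Births: 8600 × 0.078 = 671
Group 2: 7700 × 0.954 = 7346
Group 3: 17800 × 0.942 = 16768
Group 4: 24900 × 0.96 = 23904
Group 5: 8600 × 0.924 + 16300 × 0.297 = 7946 + 4841 = 12787
Net migration: Group 3 − 120 → 16648
End of period: [671, 7346, 16648, 23904, 12787]
After projecting period 2:
Births: 23904 × 0.078 = 1865
Group 2: 671 × 0.954 = 640
Group 3: 7346 × 0.942 = 6920
Group 4: 16648 × 0.96 = 15982
Group 5: 23904 × 0.924 + 12787 × 0.297 = 22087 + 3798 = 25885
Net migration: Group 3 − 120 → 6800
End of period: [1865, 640, 6800, 15982, 25885]

6800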